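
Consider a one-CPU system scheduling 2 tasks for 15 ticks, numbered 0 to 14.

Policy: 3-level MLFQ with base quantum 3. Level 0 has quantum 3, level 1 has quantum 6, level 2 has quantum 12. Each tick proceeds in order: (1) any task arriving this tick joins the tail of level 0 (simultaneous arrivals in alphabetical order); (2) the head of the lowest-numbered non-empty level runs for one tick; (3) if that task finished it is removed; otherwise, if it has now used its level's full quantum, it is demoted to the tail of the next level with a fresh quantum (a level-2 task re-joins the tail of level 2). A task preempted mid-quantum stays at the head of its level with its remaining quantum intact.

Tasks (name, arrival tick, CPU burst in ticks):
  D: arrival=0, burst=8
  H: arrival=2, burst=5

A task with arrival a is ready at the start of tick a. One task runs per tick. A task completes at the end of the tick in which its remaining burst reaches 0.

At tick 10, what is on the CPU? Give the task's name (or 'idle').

t=0: L0/L1/L2 = D/-/- → run D
t=1: L0/L1/L2 = D/-/- → run D
t=2: L0/L1/L2 = DH/-/- → run D
t=3: L0/L1/L2 = H/D/- → run H
t=4: L0/L1/L2 = H/D/- → run H
t=5: L0/L1/L2 = H/D/- → run H
t=6: L0/L1/L2 = -/DH/- → run D
t=7: L0/L1/L2 = -/DH/- → run D
t=8: L0/L1/L2 = -/DH/- → run D
t=9: L0/L1/L2 = -/DH/- → run D
t=10: L0/L1/L2 = -/DH/- → run D
t=11: L0/L1/L2 = -/H/- → run H
t=12: L0/L1/L2 = -/H/- → run H
t=13: (idle)
t=14: (idle)

running at tick 10 = D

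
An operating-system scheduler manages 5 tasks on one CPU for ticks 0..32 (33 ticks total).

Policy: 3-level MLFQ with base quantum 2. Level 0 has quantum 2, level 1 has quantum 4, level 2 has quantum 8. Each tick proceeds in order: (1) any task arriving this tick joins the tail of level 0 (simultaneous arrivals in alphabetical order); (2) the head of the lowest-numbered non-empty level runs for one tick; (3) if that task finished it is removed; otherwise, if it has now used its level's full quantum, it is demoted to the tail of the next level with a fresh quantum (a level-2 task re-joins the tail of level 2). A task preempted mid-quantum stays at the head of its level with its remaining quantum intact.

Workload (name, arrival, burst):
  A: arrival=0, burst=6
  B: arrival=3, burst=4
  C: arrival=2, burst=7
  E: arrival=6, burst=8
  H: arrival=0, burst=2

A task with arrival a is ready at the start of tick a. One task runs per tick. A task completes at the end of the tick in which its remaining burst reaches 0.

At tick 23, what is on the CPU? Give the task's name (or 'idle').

running at tick 23 = E

t=0: L0/L1/L2 = AH/-/- → run A
t=1: L0/L1/L2 = AH/-/- → run A
t=2: L0/L1/L2 = HC/A/- → run H
t=3: L0/L1/L2 = HCB/A/- → run H
t=4: L0/L1/L2 = CB/A/- → run C
t=5: L0/L1/L2 = CB/A/- → run C
t=6: L0/L1/L2 = BE/AC/- → run B
t=7: L0/L1/L2 = BE/AC/- → run B
t=8: L0/L1/L2 = E/ACB/- → run E
t=9: L0/L1/L2 = E/ACB/- → run E
t=10: L0/L1/L2 = -/ACBE/- → run A
t=11: L0/L1/L2 = -/ACBE/- → run A
t=12: L0/L1/L2 = -/ACBE/- → run A
t=13: L0/L1/L2 = -/ACBE/- → run A
t=14: L0/L1/L2 = -/CBE/- → run C
t=15: L0/L1/L2 = -/CBE/- → run C
t=16: L0/L1/L2 = -/CBE/- → run C
t=17: L0/L1/L2 = -/CBE/- → run C
t=18: L0/L1/L2 = -/BE/C → run B
t=19: L0/L1/L2 = -/BE/C → run B
t=20: L0/L1/L2 = -/E/C → run E
t=21: L0/L1/L2 = -/E/C → run E
t=22: L0/L1/L2 = -/E/C → run E
t=23: L0/L1/L2 = -/E/C → run E
t=24: L0/L1/L2 = -/-/CE → run C
t=25: L0/L1/L2 = -/-/E → run E
t=26: L0/L1/L2 = -/-/E → run E
t=27: (idle)
t=28: (idle)
t=29: (idle)
t=30: (idle)
t=31: (idle)
t=32: (idle)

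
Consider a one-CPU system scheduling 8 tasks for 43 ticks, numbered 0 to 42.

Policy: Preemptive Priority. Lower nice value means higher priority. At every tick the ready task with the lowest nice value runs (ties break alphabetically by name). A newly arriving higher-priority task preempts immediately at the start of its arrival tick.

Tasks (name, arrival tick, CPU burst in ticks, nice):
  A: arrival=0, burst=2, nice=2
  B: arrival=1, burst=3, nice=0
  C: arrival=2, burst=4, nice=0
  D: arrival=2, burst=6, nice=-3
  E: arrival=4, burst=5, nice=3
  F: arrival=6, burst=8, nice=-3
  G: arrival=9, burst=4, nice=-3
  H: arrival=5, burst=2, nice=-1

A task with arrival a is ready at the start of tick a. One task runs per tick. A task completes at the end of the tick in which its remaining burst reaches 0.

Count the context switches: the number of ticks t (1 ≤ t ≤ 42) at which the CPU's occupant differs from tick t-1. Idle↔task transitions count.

t=0: ready={A} → run A
t=1: ready={A,B} → run B
t=2: ready={A,B,C,D} → run D
t=3: ready={A,B,C,D} → run D
t=4: ready={A,B,C,D,E} → run D
t=5: ready={A,B,C,D,E,H} → run D
t=6: ready={A,B,C,D,E,F,H} → run D
t=7: ready={A,B,C,D,E,F,H} → run D
t=8: ready={A,B,C,E,F,H} → run F
t=9: ready={A,B,C,E,F,G,H} → run F
t=10: ready={A,B,C,E,F,G,H} → run F
t=11: ready={A,B,C,E,F,G,H} → run F
t=12: ready={A,B,C,E,F,G,H} → run F
t=13: ready={A,B,C,E,F,G,H} → run F
t=14: ready={A,B,C,E,F,G,H} → run F
t=15: ready={A,B,C,E,F,G,H} → run F
t=16: ready={A,B,C,E,G,H} → run G
t=17: ready={A,B,C,E,G,H} → run G
t=18: ready={A,B,C,E,G,H} → run G
t=19: ready={A,B,C,E,G,H} → run G
t=20: ready={A,B,C,E,H} → run H
t=21: ready={A,B,C,E,H} → run H
t=22: ready={A,B,C,E} → run B
t=23: ready={A,B,C,E} → run B
t=24: ready={A,C,E} → run C
t=25: ready={A,C,E} → run C
t=26: ready={A,C,E} → run C
t=27: ready={A,C,E} → run C
t=28: ready={A,E} → run A
t=29: ready={E} → run E
t=30: ready={E} → run E
t=31: ready={E} → run E
t=32: ready={E} → run E
t=33: ready={E} → run E
t=34: (idle)
t=35: (idle)
t=36: (idle)
t=37: (idle)
t=38: (idle)
t=39: (idle)
t=40: (idle)
t=41: (idle)
t=42: (idle)

context switches = 10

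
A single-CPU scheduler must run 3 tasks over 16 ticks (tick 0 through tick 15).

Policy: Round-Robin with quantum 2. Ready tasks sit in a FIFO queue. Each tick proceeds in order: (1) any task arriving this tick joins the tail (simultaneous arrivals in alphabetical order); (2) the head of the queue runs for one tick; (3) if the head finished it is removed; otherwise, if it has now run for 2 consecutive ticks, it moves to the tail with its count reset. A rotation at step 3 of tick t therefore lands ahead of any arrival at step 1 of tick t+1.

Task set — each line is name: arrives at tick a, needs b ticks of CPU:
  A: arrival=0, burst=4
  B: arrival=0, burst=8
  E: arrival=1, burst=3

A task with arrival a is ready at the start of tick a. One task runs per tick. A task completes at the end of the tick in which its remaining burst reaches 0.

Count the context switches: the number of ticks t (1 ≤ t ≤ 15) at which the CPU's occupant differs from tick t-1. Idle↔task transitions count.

context switches = 7

t=0: queue=[A,B] q_used=0 → run A
t=1: queue=[A,B,E] q_used=1 → run A
t=2: queue=[B,E,A] q_used=0 → run B
t=3: queue=[B,E,A] q_used=1 → run B
t=4: queue=[E,A,B] q_used=0 → run E
t=5: queue=[E,A,B] q_used=1 → run E
t=6: queue=[A,B,E] q_used=0 → run A
t=7: queue=[A,B,E] q_used=1 → run A
t=8: queue=[B,E] q_used=0 → run B
t=9: queue=[B,E] q_used=1 → run B
t=10: queue=[E,B] q_used=0 → run E
t=11: queue=[B] q_used=0 → run B
t=12: queue=[B] q_used=1 → run B
t=13: queue=[B] q_used=0 → run B
t=14: queue=[B] q_used=1 → run B
t=15: (idle)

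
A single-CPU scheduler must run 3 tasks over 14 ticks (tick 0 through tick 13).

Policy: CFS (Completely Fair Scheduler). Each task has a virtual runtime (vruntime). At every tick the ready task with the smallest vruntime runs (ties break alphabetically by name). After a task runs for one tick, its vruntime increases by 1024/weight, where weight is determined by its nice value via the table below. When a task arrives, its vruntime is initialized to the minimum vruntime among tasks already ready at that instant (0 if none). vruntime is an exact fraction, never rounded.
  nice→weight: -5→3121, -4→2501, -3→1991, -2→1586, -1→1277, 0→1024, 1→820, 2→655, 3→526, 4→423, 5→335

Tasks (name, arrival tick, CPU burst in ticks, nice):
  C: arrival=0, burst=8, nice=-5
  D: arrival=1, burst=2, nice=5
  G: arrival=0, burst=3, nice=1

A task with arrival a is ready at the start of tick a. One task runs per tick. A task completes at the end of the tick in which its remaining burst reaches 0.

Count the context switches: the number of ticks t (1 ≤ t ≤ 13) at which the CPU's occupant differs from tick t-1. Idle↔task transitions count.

context switches = 8

t=0: vr[C=0 G=0] → run C
t=1: vr[C=1024/3121 D=0 G=0] → run D
t=2: vr[C=1024/3121 D=1024/335 G=0] → run G
t=3: vr[C=1024/3121 D=1024/335 G=256/205] → run C
t=4: vr[C=2048/3121 D=1024/335 G=256/205] → run C
t=5: vr[C=3072/3121 D=1024/335 G=256/205] → run C
t=6: vr[C=4096/3121 D=1024/335 G=256/205] → run G
t=7: vr[C=4096/3121 D=1024/335 G=512/205] → run C
t=8: vr[C=5120/3121 D=1024/335 G=512/205] → run C
t=9: vr[C=6144/3121 D=1024/335 G=512/205] → run C
t=10: vr[C=7168/3121 D=1024/335 G=512/205] → run C
t=11: vr[D=1024/335 G=512/205] → run G
t=12: vr[D=1024/335] → run D
t=13: (idle)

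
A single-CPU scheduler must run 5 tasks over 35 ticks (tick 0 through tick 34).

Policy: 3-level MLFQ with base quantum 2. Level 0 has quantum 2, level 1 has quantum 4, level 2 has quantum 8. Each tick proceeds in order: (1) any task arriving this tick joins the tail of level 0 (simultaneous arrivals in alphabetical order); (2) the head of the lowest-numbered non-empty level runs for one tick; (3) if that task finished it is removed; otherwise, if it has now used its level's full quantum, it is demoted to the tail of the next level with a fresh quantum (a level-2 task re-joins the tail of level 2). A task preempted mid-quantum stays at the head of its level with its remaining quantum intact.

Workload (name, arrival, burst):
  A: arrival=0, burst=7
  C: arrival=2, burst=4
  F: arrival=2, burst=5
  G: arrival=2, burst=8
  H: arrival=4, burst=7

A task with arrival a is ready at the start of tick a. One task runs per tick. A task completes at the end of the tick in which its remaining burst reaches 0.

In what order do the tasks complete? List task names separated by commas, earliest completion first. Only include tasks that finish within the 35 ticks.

t=0: L0/L1/L2 = A/-/- → run A
t=1: L0/L1/L2 = A/-/- → run A
t=2: L0/L1/L2 = CFG/A/- → run C
t=3: L0/L1/L2 = CFG/A/- → run C
t=4: L0/L1/L2 = FGH/AC/- → run F
t=5: L0/L1/L2 = FGH/AC/- → run F
t=6: L0/L1/L2 = GH/ACF/- → run G
t=7: L0/L1/L2 = GH/ACF/- → run G
t=8: L0/L1/L2 = H/ACFG/- → run H
t=9: L0/L1/L2 = H/ACFG/- → run H
t=10: L0/L1/L2 = -/ACFGH/- → run A
t=11: L0/L1/L2 = -/ACFGH/- → run A
t=12: L0/L1/L2 = -/ACFGH/- → run A
t=13: L0/L1/L2 = -/ACFGH/- → run A
t=14: L0/L1/L2 = -/CFGH/A → run C
t=15: L0/L1/L2 = -/CFGH/A → run C
t=16: L0/L1/L2 = -/FGH/A → run F
t=17: L0/L1/L2 = -/FGH/A → run F
t=18: L0/L1/L2 = -/FGH/A → run F
t=19: L0/L1/L2 = -/GH/A → run G
t=20: L0/L1/L2 = -/GH/A → run G
t=21: L0/L1/L2 = -/GH/A → run G
t=22: L0/L1/L2 = -/GH/A → run G
t=23: L0/L1/L2 = -/H/AG → run H
t=24: L0/L1/L2 = -/H/AG → run H
t=25: L0/L1/L2 = -/H/AG → run H
t=26: L0/L1/L2 = -/H/AG → run H
t=27: L0/L1/L2 = -/-/AGH → run A
t=28: L0/L1/L2 = -/-/GH → run G
t=29: L0/L1/L2 = -/-/GH → run G
t=30: L0/L1/L2 = -/-/H → run H
t=31: (idle)
t=32: (idle)
t=33: (idle)
t=34: (idle)

completion order = C, F, A, G, H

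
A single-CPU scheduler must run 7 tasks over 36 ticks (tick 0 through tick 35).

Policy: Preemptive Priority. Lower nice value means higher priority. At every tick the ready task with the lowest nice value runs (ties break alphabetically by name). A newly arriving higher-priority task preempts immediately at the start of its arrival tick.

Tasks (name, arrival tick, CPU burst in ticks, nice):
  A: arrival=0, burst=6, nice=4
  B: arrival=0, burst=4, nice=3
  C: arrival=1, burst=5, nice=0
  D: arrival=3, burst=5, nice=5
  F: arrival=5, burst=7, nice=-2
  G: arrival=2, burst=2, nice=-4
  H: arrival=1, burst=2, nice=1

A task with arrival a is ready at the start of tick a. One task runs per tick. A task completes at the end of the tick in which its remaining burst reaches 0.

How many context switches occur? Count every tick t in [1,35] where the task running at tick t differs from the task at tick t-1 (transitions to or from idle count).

context switches = 10

t=0: ready={A,B} → run B
t=1: ready={A,B,C,H} → run C
t=2: ready={A,B,C,G,H} → run G
t=3: ready={A,B,C,D,G,H} → run G
t=4: ready={A,B,C,D,H} → run C
t=5: ready={A,B,C,D,F,H} → run F
t=6: ready={A,B,C,D,F,H} → run F
t=7: ready={A,B,C,D,F,H} → run F
t=8: ready={A,B,C,D,F,H} → run F
t=9: ready={A,B,C,D,F,H} → run F
t=10: ready={A,B,C,D,F,H} → run F
t=11: ready={A,B,C,D,F,H} → run F
t=12: ready={A,B,C,D,H} → run C
t=13: ready={A,B,C,D,H} → run C
t=14: ready={A,B,C,D,H} → run C
t=15: ready={A,B,D,H} → run H
t=16: ready={A,B,D,H} → run H
t=17: ready={A,B,D} → run B
t=18: ready={A,B,D} → run B
t=19: ready={A,B,D} → run B
t=20: ready={A,D} → run A
t=21: ready={A,D} → run A
t=22: ready={A,D} → run A
t=23: ready={A,D} → run A
t=24: ready={A,D} → run A
t=25: ready={A,D} → run A
t=26: ready={D} → run D
t=27: ready={D} → run D
t=28: ready={D} → run D
t=29: ready={D} → run D
t=30: ready={D} → run D
t=31: (idle)
t=32: (idle)
t=33: (idle)
t=34: (idle)
t=35: (idle)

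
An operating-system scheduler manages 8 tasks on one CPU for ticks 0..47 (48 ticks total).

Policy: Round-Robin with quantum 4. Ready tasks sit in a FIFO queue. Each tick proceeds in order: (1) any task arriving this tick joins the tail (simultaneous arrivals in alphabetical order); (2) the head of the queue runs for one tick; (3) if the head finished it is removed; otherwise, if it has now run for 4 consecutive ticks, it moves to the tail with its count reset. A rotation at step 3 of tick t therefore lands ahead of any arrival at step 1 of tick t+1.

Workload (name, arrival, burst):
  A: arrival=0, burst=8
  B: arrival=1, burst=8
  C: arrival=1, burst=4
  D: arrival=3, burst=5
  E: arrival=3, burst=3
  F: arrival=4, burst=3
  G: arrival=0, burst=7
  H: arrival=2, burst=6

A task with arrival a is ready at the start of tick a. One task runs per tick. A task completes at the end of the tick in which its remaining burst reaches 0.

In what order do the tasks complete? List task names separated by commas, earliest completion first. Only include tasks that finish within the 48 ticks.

completion order = C, E, A, F, G, B, H, D

t=0: queue=[A,G] q_used=0 → run A
t=1: queue=[A,G,B,C] q_used=1 → run A
t=2: queue=[A,G,B,C,H] q_used=2 → run A
t=3: queue=[A,G,B,C,H,D,E] q_used=3 → run A
t=4: queue=[G,B,C,H,D,E,A,F] q_used=0 → run G
t=5: queue=[G,B,C,H,D,E,A,F] q_used=1 → run G
t=6: queue=[G,B,C,H,D,E,A,F] q_used=2 → run G
t=7: queue=[G,B,C,H,D,E,A,F] q_used=3 → run G
t=8: queue=[B,C,H,D,E,A,F,G] q_used=0 → run B
t=9: queue=[B,C,H,D,E,A,F,G] q_used=1 → run B
t=10: queue=[B,C,H,D,E,A,F,G] q_used=2 → run B
t=11: queue=[B,C,H,D,E,A,F,G] q_used=3 → run B
t=12: queue=[C,H,D,E,A,F,G,B] q_used=0 → run C
t=13: queue=[C,H,D,E,A,F,G,B] q_used=1 → run C
t=14: queue=[C,H,D,E,A,F,G,B] q_used=2 → run C
t=15: queue=[C,H,D,E,A,F,G,B] q_used=3 → run C
t=16: queue=[H,D,E,A,F,G,B] q_used=0 → run H
t=17: queue=[H,D,E,A,F,G,B] q_used=1 → run H
t=18: queue=[H,D,E,A,F,G,B] q_used=2 → run H
t=19: queue=[H,D,E,A,F,G,B] q_used=3 → run H
t=20: queue=[D,E,A,F,G,B,H] q_used=0 → run D
t=21: queue=[D,E,A,F,G,B,H] q_used=1 → run D
t=22: queue=[D,E,A,F,G,B,H] q_used=2 → run D
t=23: queue=[D,E,A,F,G,B,H] q_used=3 → run D
t=24: queue=[E,A,F,G,B,H,D] q_used=0 → run E
t=25: queue=[E,A,F,G,B,H,D] q_used=1 → run E
t=26: queue=[E,A,F,G,B,H,D] q_used=2 → run E
t=27: queue=[A,F,G,B,H,D] q_used=0 → run A
t=28: queue=[A,F,G,B,H,D] q_used=1 → run A
t=29: queue=[A,F,G,B,H,D] q_used=2 → run A
t=30: queue=[A,F,G,B,H,D] q_used=3 → run A
t=31: queue=[F,G,B,H,D] q_used=0 → run F
t=32: queue=[F,G,B,H,D] q_used=1 → run F
t=33: queue=[F,G,B,H,D] q_used=2 → run F
t=34: queue=[G,B,H,D] q_used=0 → run G
t=35: queue=[G,B,H,D] q_used=1 → run G
t=36: queue=[G,B,H,D] q_used=2 → run G
t=37: queue=[B,H,D] q_used=0 → run B
t=38: queue=[B,H,D] q_used=1 → run B
t=39: queue=[B,H,D] q_used=2 → run B
t=40: queue=[B,H,D] q_used=3 → run B
t=41: queue=[H,D] q_used=0 → run H
t=42: queue=[H,D] q_used=1 → run H
t=43: queue=[D] q_used=0 → run D
t=44: (idle)
t=45: (idle)
t=46: (idle)
t=47: (idle)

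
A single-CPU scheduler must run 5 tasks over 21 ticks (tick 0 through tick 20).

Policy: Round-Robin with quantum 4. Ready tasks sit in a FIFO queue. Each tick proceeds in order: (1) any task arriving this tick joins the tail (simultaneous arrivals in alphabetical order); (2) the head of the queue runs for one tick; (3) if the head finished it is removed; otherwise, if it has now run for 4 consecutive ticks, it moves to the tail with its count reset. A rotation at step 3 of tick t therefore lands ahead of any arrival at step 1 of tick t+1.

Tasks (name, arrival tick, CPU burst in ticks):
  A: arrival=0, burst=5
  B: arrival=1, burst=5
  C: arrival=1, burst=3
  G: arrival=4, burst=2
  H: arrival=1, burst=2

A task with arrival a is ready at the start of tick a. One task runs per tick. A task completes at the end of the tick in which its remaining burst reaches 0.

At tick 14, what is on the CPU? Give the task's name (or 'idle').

t=0: queue=[A] q_used=0 → run A
t=1: queue=[A,B,C,H] q_used=1 → run A
t=2: queue=[A,B,C,H] q_used=2 → run A
t=3: queue=[A,B,C,H] q_used=3 → run A
t=4: queue=[B,C,H,A,G] q_used=0 → run B
t=5: queue=[B,C,H,A,G] q_used=1 → run B
t=6: queue=[B,C,H,A,G] q_used=2 → run B
t=7: queue=[B,C,H,A,G] q_used=3 → run B
t=8: queue=[C,H,A,G,B] q_used=0 → run C
t=9: queue=[C,H,A,G,B] q_used=1 → run C
t=10: queue=[C,H,A,G,B] q_used=2 → run C
t=11: queue=[H,A,G,B] q_used=0 → run H
t=12: queue=[H,A,G,B] q_used=1 → run H
t=13: queue=[A,G,B] q_used=0 → run A
t=14: queue=[G,B] q_used=0 → run G
t=15: queue=[G,B] q_used=1 → run G
t=16: queue=[B] q_used=0 → run B
t=17: (idle)
t=18: (idle)
t=19: (idle)
t=20: (idle)

running at tick 14 = G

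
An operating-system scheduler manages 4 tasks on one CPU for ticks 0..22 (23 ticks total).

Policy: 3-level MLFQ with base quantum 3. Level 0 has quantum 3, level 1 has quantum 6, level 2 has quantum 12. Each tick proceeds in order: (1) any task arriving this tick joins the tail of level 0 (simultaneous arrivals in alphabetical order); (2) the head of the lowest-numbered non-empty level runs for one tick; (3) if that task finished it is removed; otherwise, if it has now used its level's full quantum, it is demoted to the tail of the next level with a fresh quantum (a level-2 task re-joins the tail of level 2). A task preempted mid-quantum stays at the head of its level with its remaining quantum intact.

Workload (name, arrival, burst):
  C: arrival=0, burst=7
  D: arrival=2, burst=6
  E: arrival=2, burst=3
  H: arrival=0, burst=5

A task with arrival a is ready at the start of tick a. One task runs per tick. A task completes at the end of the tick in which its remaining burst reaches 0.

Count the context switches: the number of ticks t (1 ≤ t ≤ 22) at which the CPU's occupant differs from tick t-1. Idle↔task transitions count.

t=0: L0/L1/L2 = CH/-/- → run C
t=1: L0/L1/L2 = CH/-/- → run C
t=2: L0/L1/L2 = CHDE/-/- → run C
t=3: L0/L1/L2 = HDE/C/- → run H
t=4: L0/L1/L2 = HDE/C/- → run H
t=5: L0/L1/L2 = HDE/C/- → run H
t=6: L0/L1/L2 = DE/CH/- → run D
t=7: L0/L1/L2 = DE/CH/- → run D
t=8: L0/L1/L2 = DE/CH/- → run D
t=9: L0/L1/L2 = E/CHD/- → run E
t=10: L0/L1/L2 = E/CHD/- → run E
t=11: L0/L1/L2 = E/CHD/- → run E
t=12: L0/L1/L2 = -/CHD/- → run C
t=13: L0/L1/L2 = -/CHD/- → run C
t=14: L0/L1/L2 = -/CHD/- → run C
t=15: L0/L1/L2 = -/CHD/- → run C
t=16: L0/L1/L2 = -/HD/- → run H
t=17: L0/L1/L2 = -/HD/- → run H
t=18: L0/L1/L2 = -/D/- → run D
t=19: L0/L1/L2 = -/D/- → run D
t=20: L0/L1/L2 = -/D/- → run D
t=21: (idle)
t=22: (idle)

context switches = 7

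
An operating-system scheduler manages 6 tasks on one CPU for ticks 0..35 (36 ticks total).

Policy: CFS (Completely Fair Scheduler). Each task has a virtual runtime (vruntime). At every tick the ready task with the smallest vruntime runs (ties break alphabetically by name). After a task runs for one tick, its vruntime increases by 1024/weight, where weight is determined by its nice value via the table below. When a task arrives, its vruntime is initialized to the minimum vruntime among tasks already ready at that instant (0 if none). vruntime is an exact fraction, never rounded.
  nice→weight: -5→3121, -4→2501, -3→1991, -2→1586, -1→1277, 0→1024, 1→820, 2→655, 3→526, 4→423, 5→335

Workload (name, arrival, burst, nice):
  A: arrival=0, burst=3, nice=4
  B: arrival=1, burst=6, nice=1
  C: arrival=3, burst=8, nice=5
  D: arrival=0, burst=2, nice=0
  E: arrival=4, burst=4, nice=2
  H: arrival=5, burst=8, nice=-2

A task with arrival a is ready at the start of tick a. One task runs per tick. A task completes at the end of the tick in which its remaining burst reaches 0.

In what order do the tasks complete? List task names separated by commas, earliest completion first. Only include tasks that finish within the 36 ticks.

t=0: vr[A=0 D=0] → run A
t=1: vr[A=1024/423 B=0 D=0] → run B
t=2: vr[A=1024/423 B=256/205 D=0] → run D
t=3: vr[A=1024/423 B=256/205 C=1 D=1] → run C
t=4: vr[A=1024/423 B=256/205 C=1359/335 D=1 E=1] → run D
t=5: vr[A=1024/423 B=256/205 C=1359/335 E=1 H=1] → run E
t=6: vr[A=1024/423 B=256/205 C=1359/335 E=1679/655 H=1] → run H
t=7: vr[A=1024/423 B=256/205 C=1359/335 E=1679/655 H=1305/793] → run B
t=8: vr[A=1024/423 B=512/205 C=1359/335 E=1679/655 H=1305/793] → run H
t=9: vr[A=1024/423 B=512/205 C=1359/335 E=1679/655 H=1817/793] → run H
t=10: vr[A=1024/423 B=512/205 C=1359/335 E=1679/655 H=2329/793] → run A
t=11: vr[A=2048/423 B=512/205 C=1359/335 E=1679/655 H=2329/793] → run B
t=12: vr[A=2048/423 B=768/205 C=1359/335 E=1679/655 H=2329/793] → run E
t=13: vr[A=2048/423 B=768/205 C=1359/335 E=2703/655 H=2329/793] → run H
t=14: vr[A=2048/423 B=768/205 C=1359/335 E=2703/655 H=2841/793] → run H
t=15: vr[A=2048/423 B=768/205 C=1359/335 E=2703/655 H=3353/793] → run B
t=16: vr[A=2048/423 B=1024/205 C=1359/335 E=2703/655 H=3353/793] → run C
t=17: vr[A=2048/423 B=1024/205 C=2383/335 E=2703/655 H=3353/793] → run E
t=18: vr[A=2048/423 B=1024/205 C=2383/335 E=3727/655 H=3353/793] → run H
t=19: vr[A=2048/423 B=1024/205 C=2383/335 E=3727/655 H=3865/793] → run A
t=20: vr[B=1024/205 C=2383/335 E=3727/655 H=3865/793] → run H
t=21: vr[B=1024/205 C=2383/335 E=3727/655 H=4377/793] → run B
t=22: vr[B=256/41 C=2383/335 E=3727/655 H=4377/793] → run H
t=23: vr[B=256/41 C=2383/335 E=3727/655] → run E
t=24: vr[B=256/41 C=2383/335] → run B
t=25: vr[C=2383/335] → run C
t=26: vr[C=3407/335] → run C
t=27: vr[C=4431/335] → run C
t=28: vr[C=1091/67] → run C
t=29: vr[C=6479/335] → run C
t=30: vr[C=7503/335] → run C
t=31: (idle)
t=32: (idle)
t=33: (idle)
t=34: (idle)
t=35: (idle)

completion order = D, A, H, E, B, C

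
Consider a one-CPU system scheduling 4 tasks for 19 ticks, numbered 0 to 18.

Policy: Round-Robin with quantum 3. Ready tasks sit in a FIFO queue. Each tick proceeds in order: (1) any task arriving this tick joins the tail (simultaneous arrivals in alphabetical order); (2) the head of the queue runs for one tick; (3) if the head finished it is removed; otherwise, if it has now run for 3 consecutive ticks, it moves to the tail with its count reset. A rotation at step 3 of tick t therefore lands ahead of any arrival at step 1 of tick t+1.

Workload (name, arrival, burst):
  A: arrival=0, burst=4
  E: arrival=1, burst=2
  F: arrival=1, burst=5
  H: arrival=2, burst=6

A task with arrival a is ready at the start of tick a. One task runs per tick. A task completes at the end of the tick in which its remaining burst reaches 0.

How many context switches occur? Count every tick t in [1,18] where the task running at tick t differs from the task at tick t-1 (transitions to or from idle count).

context switches = 7

t=0: queue=[A] q_used=0 → run A
t=1: queue=[A,E,F] q_used=1 → run A
t=2: queue=[A,E,F,H] q_used=2 → run A
t=3: queue=[E,F,H,A] q_used=0 → run E
t=4: queue=[E,F,H,A] q_used=1 → run E
t=5: queue=[F,H,A] q_used=0 → run F
t=6: queue=[F,H,A] q_used=1 → run F
t=7: queue=[F,H,A] q_used=2 → run F
t=8: queue=[H,A,F] q_used=0 → run H
t=9: queue=[H,A,F] q_used=1 → run H
t=10: queue=[H,A,F] q_used=2 → run H
t=11: queue=[A,F,H] q_used=0 → run A
t=12: queue=[F,H] q_used=0 → run F
t=13: queue=[F,H] q_used=1 → run F
t=14: queue=[H] q_used=0 → run H
t=15: queue=[H] q_used=1 → run H
t=16: queue=[H] q_used=2 → run H
t=17: (idle)
t=18: (idle)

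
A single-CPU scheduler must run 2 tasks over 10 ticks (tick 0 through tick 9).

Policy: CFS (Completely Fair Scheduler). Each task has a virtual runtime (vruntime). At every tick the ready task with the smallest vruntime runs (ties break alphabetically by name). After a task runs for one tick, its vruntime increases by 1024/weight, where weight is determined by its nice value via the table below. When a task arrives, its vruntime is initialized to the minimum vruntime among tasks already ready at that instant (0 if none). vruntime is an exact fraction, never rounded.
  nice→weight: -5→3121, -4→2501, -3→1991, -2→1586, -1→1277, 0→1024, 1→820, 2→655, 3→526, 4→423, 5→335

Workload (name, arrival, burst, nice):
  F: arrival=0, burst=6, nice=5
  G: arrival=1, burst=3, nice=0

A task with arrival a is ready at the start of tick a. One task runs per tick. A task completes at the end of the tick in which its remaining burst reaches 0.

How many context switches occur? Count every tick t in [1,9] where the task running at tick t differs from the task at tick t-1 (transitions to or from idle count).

context switches = 3

t=0: vr[F=0] → run F
t=1: vr[F=1024/335 G=1024/335] → run F
t=2: vr[F=2048/335 G=1024/335] → run G
t=3: vr[F=2048/335 G=1359/335] → run G
t=4: vr[F=2048/335 G=1694/335] → run G
t=5: vr[F=2048/335] → run F
t=6: vr[F=3072/335] → run F
t=7: vr[F=4096/335] → run F
t=8: vr[F=1024/67] → run F
t=9: (idle)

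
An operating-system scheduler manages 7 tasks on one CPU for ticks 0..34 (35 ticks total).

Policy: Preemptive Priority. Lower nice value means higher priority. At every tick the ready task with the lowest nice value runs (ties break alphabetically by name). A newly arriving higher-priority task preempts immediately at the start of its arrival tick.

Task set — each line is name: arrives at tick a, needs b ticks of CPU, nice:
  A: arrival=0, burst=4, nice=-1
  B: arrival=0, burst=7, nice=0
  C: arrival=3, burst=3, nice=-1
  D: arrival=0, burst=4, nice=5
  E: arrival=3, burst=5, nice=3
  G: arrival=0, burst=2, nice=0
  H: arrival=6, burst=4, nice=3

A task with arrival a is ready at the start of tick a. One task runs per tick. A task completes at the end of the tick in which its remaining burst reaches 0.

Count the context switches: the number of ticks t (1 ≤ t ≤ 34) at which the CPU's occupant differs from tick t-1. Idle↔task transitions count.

t=0: ready={A,B,D,G} → run A
t=1: ready={A,B,D,G} → run A
t=2: ready={A,B,D,G} → run A
t=3: ready={A,B,C,D,E,G} → run A
t=4: ready={B,C,D,E,G} → run C
t=5: ready={B,C,D,E,G} → run C
t=6: ready={B,C,D,E,G,H} → run C
t=7: ready={B,D,E,G,H} → run B
t=8: ready={B,D,E,G,H} → run B
t=9: ready={B,D,E,G,H} → run B
t=10: ready={B,D,E,G,H} → run B
t=11: ready={B,D,E,G,H} → run B
t=12: ready={B,D,E,G,H} → run B
t=13: ready={B,D,E,G,H} → run B
t=14: ready={D,E,G,H} → run G
t=15: ready={D,E,G,H} → run G
t=16: ready={D,E,H} → run E
t=17: ready={D,E,H} → run E
t=18: ready={D,E,H} → run E
t=19: ready={D,E,H} → run E
t=20: ready={D,E,H} → run E
t=21: ready={D,H} → run H
t=22: ready={D,H} → run H
t=23: ready={D,H} → run H
t=24: ready={D,H} → run H
t=25: ready={D} → run D
t=26: ready={D} → run D
t=27: ready={D} → run D
t=28: ready={D} → run D
t=29: (idle)
t=30: (idle)
t=31: (idle)
t=32: (idle)
t=33: (idle)
t=34: (idle)

context switches = 7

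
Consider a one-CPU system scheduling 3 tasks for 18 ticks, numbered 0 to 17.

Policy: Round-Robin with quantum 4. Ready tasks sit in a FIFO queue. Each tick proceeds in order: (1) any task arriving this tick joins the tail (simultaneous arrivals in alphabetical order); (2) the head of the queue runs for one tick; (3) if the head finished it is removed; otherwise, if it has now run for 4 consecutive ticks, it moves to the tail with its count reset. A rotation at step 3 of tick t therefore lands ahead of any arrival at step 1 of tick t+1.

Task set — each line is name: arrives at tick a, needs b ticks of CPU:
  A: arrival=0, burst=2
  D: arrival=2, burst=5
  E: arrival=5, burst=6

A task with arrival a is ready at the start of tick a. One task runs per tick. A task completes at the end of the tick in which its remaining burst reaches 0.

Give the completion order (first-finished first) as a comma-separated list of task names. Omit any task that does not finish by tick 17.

completion order = A, D, E

t=0: queue=[A] q_used=0 → run A
t=1: queue=[A] q_used=1 → run A
t=2: queue=[D] q_used=0 → run D
t=3: queue=[D] q_used=1 → run D
t=4: queue=[D] q_used=2 → run D
t=5: queue=[D,E] q_used=3 → run D
t=6: queue=[E,D] q_used=0 → run E
t=7: queue=[E,D] q_used=1 → run E
t=8: queue=[E,D] q_used=2 → run E
t=9: queue=[E,D] q_used=3 → run E
t=10: queue=[D,E] q_used=0 → run D
t=11: queue=[E] q_used=0 → run E
t=12: queue=[E] q_used=1 → run E
t=13: (idle)
t=14: (idle)
t=15: (idle)
t=16: (idle)
t=17: (idle)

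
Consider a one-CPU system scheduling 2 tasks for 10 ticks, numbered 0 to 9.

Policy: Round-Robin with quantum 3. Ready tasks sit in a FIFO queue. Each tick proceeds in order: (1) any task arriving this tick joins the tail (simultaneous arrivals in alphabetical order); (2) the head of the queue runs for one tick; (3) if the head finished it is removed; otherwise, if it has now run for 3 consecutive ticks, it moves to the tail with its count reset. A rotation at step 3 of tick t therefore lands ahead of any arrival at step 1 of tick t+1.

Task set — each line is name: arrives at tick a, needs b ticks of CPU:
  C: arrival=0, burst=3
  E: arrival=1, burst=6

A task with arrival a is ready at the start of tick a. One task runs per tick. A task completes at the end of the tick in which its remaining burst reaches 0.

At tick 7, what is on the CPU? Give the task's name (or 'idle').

t=0: queue=[C] q_used=0 → run C
t=1: queue=[C,E] q_used=1 → run C
t=2: queue=[C,E] q_used=2 → run C
t=3: queue=[E] q_used=0 → run E
t=4: queue=[E] q_used=1 → run E
t=5: queue=[E] q_used=2 → run E
t=6: queue=[E] q_used=0 → run E
t=7: queue=[E] q_used=1 → run E
t=8: queue=[E] q_used=2 → run E
t=9: (idle)

running at tick 7 = E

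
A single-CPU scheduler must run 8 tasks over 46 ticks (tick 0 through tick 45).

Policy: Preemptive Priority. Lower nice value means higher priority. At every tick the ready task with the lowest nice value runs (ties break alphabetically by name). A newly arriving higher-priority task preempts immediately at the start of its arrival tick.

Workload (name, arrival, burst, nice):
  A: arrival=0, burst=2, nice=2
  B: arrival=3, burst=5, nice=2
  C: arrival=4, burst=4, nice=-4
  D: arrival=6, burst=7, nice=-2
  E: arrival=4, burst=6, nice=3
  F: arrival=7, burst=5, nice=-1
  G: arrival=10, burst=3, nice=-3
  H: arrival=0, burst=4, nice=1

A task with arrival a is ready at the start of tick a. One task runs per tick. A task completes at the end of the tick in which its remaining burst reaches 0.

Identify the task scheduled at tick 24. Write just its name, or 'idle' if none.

running at tick 24 = A

t=0: ready={A,H} → run H
t=1: ready={A,H} → run H
t=2: ready={A,H} → run H
t=3: ready={A,B,H} → run H
t=4: ready={A,B,C,E} → run C
t=5: ready={A,B,C,E} → run C
t=6: ready={A,B,C,D,E} → run C
t=7: ready={A,B,C,D,E,F} → run C
t=8: ready={A,B,D,E,F} → run D
t=9: ready={A,B,D,E,F} → run D
t=10: ready={A,B,D,E,F,G} → run G
t=11: ready={A,B,D,E,F,G} → run G
t=12: ready={A,B,D,E,F,G} → run G
t=13: ready={A,B,D,E,F} → run D
t=14: ready={A,B,D,E,F} → run D
t=15: ready={A,B,D,E,F} → run D
t=16: ready={A,B,D,E,F} → run D
t=17: ready={A,B,D,E,F} → run D
t=18: ready={A,B,E,F} → run F
t=19: ready={A,B,E,F} → run F
t=20: ready={A,B,E,F} → run F
t=21: ready={A,B,E,F} → run F
t=22: ready={A,B,E,F} → run F
t=23: ready={A,B,E} → run A
t=24: ready={A,B,E} → run A
t=25: ready={B,E} → run B
t=26: ready={B,E} → run B
t=27: ready={B,E} → run B
t=28: ready={B,E} → run B
t=29: ready={B,E} → run B
t=30: ready={E} → run E
t=31: ready={E} → run E
t=32: ready={E} → run E
t=33: ready={E} → run E
t=34: ready={E} → run E
t=35: ready={E} → run E
t=36: (idle)
t=37: (idle)
t=38: (idle)
t=39: (idle)
t=40: (idle)
t=41: (idle)
t=42: (idle)
t=43: (idle)
t=44: (idle)
t=45: (idle)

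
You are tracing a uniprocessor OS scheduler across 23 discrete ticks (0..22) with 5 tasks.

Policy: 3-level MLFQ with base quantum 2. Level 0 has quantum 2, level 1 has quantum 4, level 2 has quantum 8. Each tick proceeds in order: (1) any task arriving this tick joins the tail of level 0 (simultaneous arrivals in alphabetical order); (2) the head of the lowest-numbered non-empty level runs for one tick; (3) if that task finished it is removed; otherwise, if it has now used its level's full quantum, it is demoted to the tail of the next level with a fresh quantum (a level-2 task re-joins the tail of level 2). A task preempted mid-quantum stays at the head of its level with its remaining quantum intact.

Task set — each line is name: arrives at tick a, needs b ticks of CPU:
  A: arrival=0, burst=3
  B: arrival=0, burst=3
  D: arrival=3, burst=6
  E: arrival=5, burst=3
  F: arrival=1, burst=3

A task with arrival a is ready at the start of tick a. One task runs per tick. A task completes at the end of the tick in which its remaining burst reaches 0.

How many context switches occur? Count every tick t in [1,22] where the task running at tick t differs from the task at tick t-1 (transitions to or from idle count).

t=0: L0/L1/L2 = AB/-/- → run A
t=1: L0/L1/L2 = ABF/-/- → run A
t=2: L0/L1/L2 = BF/A/- → run B
t=3: L0/L1/L2 = BFD/A/- → run B
t=4: L0/L1/L2 = FD/AB/- → run F
t=5: L0/L1/L2 = FDE/AB/- → run F
t=6: L0/L1/L2 = DE/ABF/- → run D
t=7: L0/L1/L2 = DE/ABF/- → run D
t=8: L0/L1/L2 = E/ABFD/- → run E
t=9: L0/L1/L2 = E/ABFD/- → run E
t=10: L0/L1/L2 = -/ABFDE/- → run A
t=11: L0/L1/L2 = -/BFDE/- → run B
t=12: L0/L1/L2 = -/FDE/- → run F
t=13: L0/L1/L2 = -/DE/- → run D
t=14: L0/L1/L2 = -/DE/- → run D
t=15: L0/L1/L2 = -/DE/- → run D
t=16: L0/L1/L2 = -/DE/- → run D
t=17: L0/L1/L2 = -/E/- → run E
t=18: (idle)
t=19: (idle)
t=20: (idle)
t=21: (idle)
t=22: (idle)

context switches = 10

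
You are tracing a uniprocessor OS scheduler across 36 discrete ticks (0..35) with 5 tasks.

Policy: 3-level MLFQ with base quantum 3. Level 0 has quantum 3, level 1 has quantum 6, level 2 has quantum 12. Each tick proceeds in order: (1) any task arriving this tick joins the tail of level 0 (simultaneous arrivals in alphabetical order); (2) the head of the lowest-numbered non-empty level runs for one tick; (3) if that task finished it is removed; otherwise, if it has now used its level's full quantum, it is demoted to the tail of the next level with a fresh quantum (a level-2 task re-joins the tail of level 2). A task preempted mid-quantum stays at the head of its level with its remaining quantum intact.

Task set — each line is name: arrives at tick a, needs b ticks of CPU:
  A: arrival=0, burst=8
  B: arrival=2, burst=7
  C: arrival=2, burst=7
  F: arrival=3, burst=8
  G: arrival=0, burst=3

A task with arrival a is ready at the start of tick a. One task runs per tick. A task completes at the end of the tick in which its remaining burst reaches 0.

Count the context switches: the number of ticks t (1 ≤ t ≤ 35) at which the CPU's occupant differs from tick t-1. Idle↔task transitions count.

t=0: L0/L1/L2 = AG/-/- → run A
t=1: L0/L1/L2 = AG/-/- → run A
t=2: L0/L1/L2 = AGBC/-/- → run A
t=3: L0/L1/L2 = GBCF/A/- → run G
t=4: L0/L1/L2 = GBCF/A/- → run G
t=5: L0/L1/L2 = GBCF/A/- → run G
t=6: L0/L1/L2 = BCF/A/- → run B
t=7: L0/L1/L2 = BCF/A/- → run B
t=8: L0/L1/L2 = BCF/A/- → run B
t=9: L0/L1/L2 = CF/AB/- → run C
t=10: L0/L1/L2 = CF/AB/- → run C
t=11: L0/L1/L2 = CF/AB/- → run C
t=12: L0/L1/L2 = F/ABC/- → run F
t=13: L0/L1/L2 = F/ABC/- → run F
t=14: L0/L1/L2 = F/ABC/- → run F
t=15: L0/L1/L2 = -/ABCF/- → run A
t=16: L0/L1/L2 = -/ABCF/- → run A
t=17: L0/L1/L2 = -/ABCF/- → run A
t=18: L0/L1/L2 = -/ABCF/- → run A
t=19: L0/L1/L2 = -/ABCF/- → run A
t=20: L0/L1/L2 = -/BCF/- → run B
t=21: L0/L1/L2 = -/BCF/- → run B
t=22: L0/L1/L2 = -/BCF/- → run B
t=23: L0/L1/L2 = -/BCF/- → run B
t=24: L0/L1/L2 = -/CF/- → run C
t=25: L0/L1/L2 = -/CF/- → run C
t=26: L0/L1/L2 = -/CF/- → run C
t=27: L0/L1/L2 = -/CF/- → run C
t=28: L0/L1/L2 = -/F/- → run F
t=29: L0/L1/L2 = -/F/- → run F
t=30: L0/L1/L2 = -/F/- → run F
t=31: L0/L1/L2 = -/F/- → run F
t=32: L0/L1/L2 = -/F/- → run F
t=33: (idle)
t=34: (idle)
t=35: (idle)

context switches = 9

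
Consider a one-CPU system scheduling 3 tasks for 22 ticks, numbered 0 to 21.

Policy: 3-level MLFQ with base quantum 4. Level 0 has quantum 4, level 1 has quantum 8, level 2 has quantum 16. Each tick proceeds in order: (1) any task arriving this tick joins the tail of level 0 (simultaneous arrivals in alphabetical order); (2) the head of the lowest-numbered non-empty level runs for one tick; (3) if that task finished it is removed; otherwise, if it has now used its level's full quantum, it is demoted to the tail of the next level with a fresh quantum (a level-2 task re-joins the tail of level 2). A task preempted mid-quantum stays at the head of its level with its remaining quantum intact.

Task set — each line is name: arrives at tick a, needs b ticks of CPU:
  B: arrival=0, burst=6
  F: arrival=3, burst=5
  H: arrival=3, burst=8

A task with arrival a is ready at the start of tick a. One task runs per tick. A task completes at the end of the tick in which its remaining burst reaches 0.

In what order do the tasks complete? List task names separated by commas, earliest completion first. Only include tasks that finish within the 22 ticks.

completion order = B, F, H

t=0: L0/L1/L2 = B/-/- → run B
t=1: L0/L1/L2 = B/-/- → run B
t=2: L0/L1/L2 = B/-/- → run B
t=3: L0/L1/L2 = BFH/-/- → run B
t=4: L0/L1/L2 = FH/B/- → run F
t=5: L0/L1/L2 = FH/B/- → run F
t=6: L0/L1/L2 = FH/B/- → run F
t=7: L0/L1/L2 = FH/B/- → run F
t=8: L0/L1/L2 = H/BF/- → run H
t=9: L0/L1/L2 = H/BF/- → run H
t=10: L0/L1/L2 = H/BF/- → run H
t=11: L0/L1/L2 = H/BF/- → run H
t=12: L0/L1/L2 = -/BFH/- → run B
t=13: L0/L1/L2 = -/BFH/- → run B
t=14: L0/L1/L2 = -/FH/- → run F
t=15: L0/L1/L2 = -/H/- → run H
t=16: L0/L1/L2 = -/H/- → run H
t=17: L0/L1/L2 = -/H/- → run H
t=18: L0/L1/L2 = -/H/- → run H
t=19: (idle)
t=20: (idle)
t=21: (idle)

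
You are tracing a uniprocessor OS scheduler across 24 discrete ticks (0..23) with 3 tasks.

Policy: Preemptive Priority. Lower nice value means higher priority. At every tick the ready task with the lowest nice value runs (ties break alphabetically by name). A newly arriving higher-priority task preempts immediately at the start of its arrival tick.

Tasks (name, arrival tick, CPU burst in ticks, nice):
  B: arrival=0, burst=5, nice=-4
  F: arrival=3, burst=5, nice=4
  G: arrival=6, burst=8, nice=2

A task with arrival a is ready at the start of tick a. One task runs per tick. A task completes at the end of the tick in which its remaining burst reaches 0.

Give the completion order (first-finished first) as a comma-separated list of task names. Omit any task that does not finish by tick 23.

completion order = B, G, F

t=0: ready={B} → run B
t=1: ready={B} → run B
t=2: ready={B} → run B
t=3: ready={B,F} → run B
t=4: ready={B,F} → run B
t=5: ready={F} → run F
t=6: ready={F,G} → run G
t=7: ready={F,G} → run G
t=8: ready={F,G} → run G
t=9: ready={F,G} → run G
t=10: ready={F,G} → run G
t=11: ready={F,G} → run G
t=12: ready={F,G} → run G
t=13: ready={F,G} → run G
t=14: ready={F} → run F
t=15: ready={F} → run F
t=16: ready={F} → run F
t=17: ready={F} → run F
t=18: (idle)
t=19: (idle)
t=20: (idle)
t=21: (idle)
t=22: (idle)
t=23: (idle)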